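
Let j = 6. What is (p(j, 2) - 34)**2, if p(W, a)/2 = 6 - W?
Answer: 1156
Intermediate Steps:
p(W, a) = 12 - 2*W (p(W, a) = 2*(6 - W) = 12 - 2*W)
(p(j, 2) - 34)**2 = ((12 - 2*6) - 34)**2 = ((12 - 12) - 34)**2 = (0 - 34)**2 = (-34)**2 = 1156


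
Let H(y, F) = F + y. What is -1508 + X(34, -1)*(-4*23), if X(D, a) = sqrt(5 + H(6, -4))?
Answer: -1508 - 92*sqrt(7) ≈ -1751.4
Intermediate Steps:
X(D, a) = sqrt(7) (X(D, a) = sqrt(5 + (-4 + 6)) = sqrt(5 + 2) = sqrt(7))
-1508 + X(34, -1)*(-4*23) = -1508 + sqrt(7)*(-4*23) = -1508 + sqrt(7)*(-92) = -1508 - 92*sqrt(7)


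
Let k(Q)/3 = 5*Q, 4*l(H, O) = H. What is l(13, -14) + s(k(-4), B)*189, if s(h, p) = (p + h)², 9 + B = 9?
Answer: 2721613/4 ≈ 6.8040e+5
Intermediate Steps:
l(H, O) = H/4
k(Q) = 15*Q (k(Q) = 3*(5*Q) = 15*Q)
B = 0 (B = -9 + 9 = 0)
s(h, p) = (h + p)²
l(13, -14) + s(k(-4), B)*189 = (¼)*13 + (15*(-4) + 0)²*189 = 13/4 + (-60 + 0)²*189 = 13/4 + (-60)²*189 = 13/4 + 3600*189 = 13/4 + 680400 = 2721613/4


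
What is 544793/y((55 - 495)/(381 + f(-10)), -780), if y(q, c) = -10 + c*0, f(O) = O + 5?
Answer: -544793/10 ≈ -54479.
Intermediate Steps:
f(O) = 5 + O
y(q, c) = -10 (y(q, c) = -10 + 0 = -10)
544793/y((55 - 495)/(381 + f(-10)), -780) = 544793/(-10) = 544793*(-⅒) = -544793/10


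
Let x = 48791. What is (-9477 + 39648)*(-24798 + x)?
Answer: 723892803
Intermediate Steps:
(-9477 + 39648)*(-24798 + x) = (-9477 + 39648)*(-24798 + 48791) = 30171*23993 = 723892803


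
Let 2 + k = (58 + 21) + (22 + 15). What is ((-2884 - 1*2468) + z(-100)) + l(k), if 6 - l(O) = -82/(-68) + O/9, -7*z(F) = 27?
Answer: -3829703/714 ≈ -5363.7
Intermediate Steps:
z(F) = -27/7 (z(F) = -⅐*27 = -27/7)
k = 114 (k = -2 + ((58 + 21) + (22 + 15)) = -2 + (79 + 37) = -2 + 116 = 114)
l(O) = 163/34 - O/9 (l(O) = 6 - (-82/(-68) + O/9) = 6 - (-82*(-1/68) + O*(⅑)) = 6 - (41/34 + O/9) = 6 + (-41/34 - O/9) = 163/34 - O/9)
((-2884 - 1*2468) + z(-100)) + l(k) = ((-2884 - 1*2468) - 27/7) + (163/34 - ⅑*114) = ((-2884 - 2468) - 27/7) + (163/34 - 38/3) = (-5352 - 27/7) - 803/102 = -37491/7 - 803/102 = -3829703/714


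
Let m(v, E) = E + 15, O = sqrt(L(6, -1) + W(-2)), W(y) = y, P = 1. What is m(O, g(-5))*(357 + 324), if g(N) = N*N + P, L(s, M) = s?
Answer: 27921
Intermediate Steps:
g(N) = 1 + N**2 (g(N) = N*N + 1 = N**2 + 1 = 1 + N**2)
O = 2 (O = sqrt(6 - 2) = sqrt(4) = 2)
m(v, E) = 15 + E
m(O, g(-5))*(357 + 324) = (15 + (1 + (-5)**2))*(357 + 324) = (15 + (1 + 25))*681 = (15 + 26)*681 = 41*681 = 27921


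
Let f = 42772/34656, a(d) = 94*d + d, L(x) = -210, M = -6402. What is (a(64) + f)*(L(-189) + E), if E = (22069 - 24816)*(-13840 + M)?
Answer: 38548458815507/114 ≈ 3.3814e+11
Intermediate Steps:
a(d) = 95*d
f = 10693/8664 (f = 42772*(1/34656) = 10693/8664 ≈ 1.2342)
E = 55604774 (E = (22069 - 24816)*(-13840 - 6402) = -2747*(-20242) = 55604774)
(a(64) + f)*(L(-189) + E) = (95*64 + 10693/8664)*(-210 + 55604774) = (6080 + 10693/8664)*55604564 = (52687813/8664)*55604564 = 38548458815507/114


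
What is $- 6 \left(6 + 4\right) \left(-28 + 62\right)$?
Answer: $-2040$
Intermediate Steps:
$- 6 \left(6 + 4\right) \left(-28 + 62\right) = \left(-6\right) 10 \cdot 34 = \left(-60\right) 34 = -2040$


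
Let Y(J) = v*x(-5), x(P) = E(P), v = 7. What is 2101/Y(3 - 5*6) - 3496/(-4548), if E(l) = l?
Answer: -2358247/39795 ≈ -59.260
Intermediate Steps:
x(P) = P
Y(J) = -35 (Y(J) = 7*(-5) = -35)
2101/Y(3 - 5*6) - 3496/(-4548) = 2101/(-35) - 3496/(-4548) = 2101*(-1/35) - 3496*(-1/4548) = -2101/35 + 874/1137 = -2358247/39795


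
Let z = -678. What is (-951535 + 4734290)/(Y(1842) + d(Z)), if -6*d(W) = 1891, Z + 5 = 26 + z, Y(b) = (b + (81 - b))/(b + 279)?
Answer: -3209289342/267355 ≈ -12004.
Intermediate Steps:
Y(b) = 81/(279 + b)
Z = -657 (Z = -5 + (26 - 678) = -5 - 652 = -657)
d(W) = -1891/6 (d(W) = -⅙*1891 = -1891/6)
(-951535 + 4734290)/(Y(1842) + d(Z)) = (-951535 + 4734290)/(81/(279 + 1842) - 1891/6) = 3782755/(81/2121 - 1891/6) = 3782755/(81*(1/2121) - 1891/6) = 3782755/(27/707 - 1891/6) = 3782755/(-1336775/4242) = 3782755*(-4242/1336775) = -3209289342/267355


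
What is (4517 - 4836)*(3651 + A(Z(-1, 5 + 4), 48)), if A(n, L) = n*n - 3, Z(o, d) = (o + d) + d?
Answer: -1255903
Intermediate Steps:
Z(o, d) = o + 2*d (Z(o, d) = (d + o) + d = o + 2*d)
A(n, L) = -3 + n**2 (A(n, L) = n**2 - 3 = -3 + n**2)
(4517 - 4836)*(3651 + A(Z(-1, 5 + 4), 48)) = (4517 - 4836)*(3651 + (-3 + (-1 + 2*(5 + 4))**2)) = -319*(3651 + (-3 + (-1 + 2*9)**2)) = -319*(3651 + (-3 + (-1 + 18)**2)) = -319*(3651 + (-3 + 17**2)) = -319*(3651 + (-3 + 289)) = -319*(3651 + 286) = -319*3937 = -1255903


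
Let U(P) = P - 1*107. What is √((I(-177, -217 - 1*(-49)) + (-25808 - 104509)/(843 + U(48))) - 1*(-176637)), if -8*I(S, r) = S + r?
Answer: √138386901/28 ≈ 420.14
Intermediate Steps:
U(P) = -107 + P (U(P) = P - 107 = -107 + P)
I(S, r) = -S/8 - r/8 (I(S, r) = -(S + r)/8 = -S/8 - r/8)
√((I(-177, -217 - 1*(-49)) + (-25808 - 104509)/(843 + U(48))) - 1*(-176637)) = √(((-⅛*(-177) - (-217 - 1*(-49))/8) + (-25808 - 104509)/(843 + (-107 + 48))) - 1*(-176637)) = √(((177/8 - (-217 + 49)/8) - 130317/(843 - 59)) + 176637) = √(((177/8 - ⅛*(-168)) - 130317/784) + 176637) = √(((177/8 + 21) - 130317*1/784) + 176637) = √((345/8 - 130317/784) + 176637) = √(-96507/784 + 176637) = √(138386901/784) = √138386901/28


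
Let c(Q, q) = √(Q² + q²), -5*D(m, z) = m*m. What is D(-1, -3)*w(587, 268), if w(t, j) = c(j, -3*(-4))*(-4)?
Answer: 16*√4498/5 ≈ 214.61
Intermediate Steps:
D(m, z) = -m²/5 (D(m, z) = -m*m/5 = -m²/5)
w(t, j) = -4*√(144 + j²) (w(t, j) = √(j² + (-3*(-4))²)*(-4) = √(j² + 12²)*(-4) = √(j² + 144)*(-4) = √(144 + j²)*(-4) = -4*√(144 + j²))
D(-1, -3)*w(587, 268) = (-⅕*(-1)²)*(-4*√(144 + 268²)) = (-⅕*1)*(-4*√(144 + 71824)) = -(-4)*√71968/5 = -(-4)*4*√4498/5 = -(-16)*√4498/5 = 16*√4498/5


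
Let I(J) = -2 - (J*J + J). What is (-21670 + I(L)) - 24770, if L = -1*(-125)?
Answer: -62192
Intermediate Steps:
L = 125
I(J) = -2 - J - J² (I(J) = -2 - (J² + J) = -2 - (J + J²) = -2 + (-J - J²) = -2 - J - J²)
(-21670 + I(L)) - 24770 = (-21670 + (-2 - 1*125 - 1*125²)) - 24770 = (-21670 + (-2 - 125 - 1*15625)) - 24770 = (-21670 + (-2 - 125 - 15625)) - 24770 = (-21670 - 15752) - 24770 = -37422 - 24770 = -62192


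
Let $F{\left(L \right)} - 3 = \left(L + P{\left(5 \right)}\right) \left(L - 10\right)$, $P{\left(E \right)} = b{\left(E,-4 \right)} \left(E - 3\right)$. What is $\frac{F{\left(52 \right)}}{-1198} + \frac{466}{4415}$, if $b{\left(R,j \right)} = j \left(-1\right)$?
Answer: $- \frac{10580777}{5289170} \approx -2.0005$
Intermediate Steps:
$b{\left(R,j \right)} = - j$
$P{\left(E \right)} = -12 + 4 E$ ($P{\left(E \right)} = \left(-1\right) \left(-4\right) \left(E - 3\right) = 4 \left(-3 + E\right) = -12 + 4 E$)
$F{\left(L \right)} = 3 + \left(-10 + L\right) \left(8 + L\right)$ ($F{\left(L \right)} = 3 + \left(L + \left(-12 + 4 \cdot 5\right)\right) \left(L - 10\right) = 3 + \left(L + \left(-12 + 20\right)\right) \left(-10 + L\right) = 3 + \left(L + 8\right) \left(-10 + L\right) = 3 + \left(8 + L\right) \left(-10 + L\right) = 3 + \left(-10 + L\right) \left(8 + L\right)$)
$\frac{F{\left(52 \right)}}{-1198} + \frac{466}{4415} = \frac{-77 + 52^{2} - 104}{-1198} + \frac{466}{4415} = \left(-77 + 2704 - 104\right) \left(- \frac{1}{1198}\right) + 466 \cdot \frac{1}{4415} = 2523 \left(- \frac{1}{1198}\right) + \frac{466}{4415} = - \frac{2523}{1198} + \frac{466}{4415} = - \frac{10580777}{5289170}$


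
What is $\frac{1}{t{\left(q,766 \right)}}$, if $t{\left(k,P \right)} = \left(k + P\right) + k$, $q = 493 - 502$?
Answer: $\frac{1}{748} \approx 0.0013369$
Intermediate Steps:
$q = -9$ ($q = 493 - 502 = -9$)
$t{\left(k,P \right)} = P + 2 k$ ($t{\left(k,P \right)} = \left(P + k\right) + k = P + 2 k$)
$\frac{1}{t{\left(q,766 \right)}} = \frac{1}{766 + 2 \left(-9\right)} = \frac{1}{766 - 18} = \frac{1}{748}$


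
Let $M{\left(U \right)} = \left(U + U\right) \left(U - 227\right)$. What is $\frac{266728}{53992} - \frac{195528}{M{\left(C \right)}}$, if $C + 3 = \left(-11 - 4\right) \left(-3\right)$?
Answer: $\frac{153144801}{8739955} \approx 17.522$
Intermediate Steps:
$C = 42$ ($C = -3 + \left(-11 - 4\right) \left(-3\right) = -3 - -45 = -3 + 45 = 42$)
$M{\left(U \right)} = 2 U \left(-227 + U\right)$
$\frac{266728}{53992} - \frac{195528}{M{\left(C \right)}} = \frac{266728}{53992} - \frac{195528}{2 \cdot 42 \left(-227 + 42\right)} = 266728 \cdot \frac{1}{53992} - \frac{195528}{2 \cdot 42 \left(-185\right)} = \frac{33341}{6749} - \frac{195528}{-15540} = \frac{33341}{6749} - - \frac{16294}{1295} = \frac{33341}{6749} + \frac{16294}{1295} = \frac{153144801}{8739955}$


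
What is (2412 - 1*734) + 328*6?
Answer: 3646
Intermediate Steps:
(2412 - 1*734) + 328*6 = (2412 - 734) + 1968 = 1678 + 1968 = 3646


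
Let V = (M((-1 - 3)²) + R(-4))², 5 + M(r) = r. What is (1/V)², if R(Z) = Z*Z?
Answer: 1/531441 ≈ 1.8817e-6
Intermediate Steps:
R(Z) = Z²
M(r) = -5 + r
V = 729 (V = ((-5 + (-1 - 3)²) + (-4)²)² = ((-5 + (-4)²) + 16)² = ((-5 + 16) + 16)² = (11 + 16)² = 27² = 729)
(1/V)² = (1/729)² = 1/531441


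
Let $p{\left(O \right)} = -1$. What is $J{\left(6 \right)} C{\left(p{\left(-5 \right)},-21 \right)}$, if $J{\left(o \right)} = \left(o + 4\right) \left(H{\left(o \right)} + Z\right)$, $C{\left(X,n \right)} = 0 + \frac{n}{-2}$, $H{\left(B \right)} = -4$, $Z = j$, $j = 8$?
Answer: $420$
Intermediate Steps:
$Z = 8$
$C{\left(X,n \right)} = - \frac{n}{2}$ ($C{\left(X,n \right)} = 0 + n \left(- \frac{1}{2}\right) = 0 - \frac{n}{2} = - \frac{n}{2}$)
$J{\left(o \right)} = 16 + 4 o$ ($J{\left(o \right)} = \left(o + 4\right) \left(-4 + 8\right) = \left(4 + o\right) 4 = 16 + 4 o$)
$J{\left(6 \right)} C{\left(p{\left(-5 \right)},-21 \right)} = \left(16 + 4 \cdot 6\right) \left(\left(- \frac{1}{2}\right) \left(-21\right)\right) = \left(16 + 24\right) \frac{21}{2} = 40 \cdot \frac{21}{2} = 420$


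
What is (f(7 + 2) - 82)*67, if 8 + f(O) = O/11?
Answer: -65727/11 ≈ -5975.2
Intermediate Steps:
f(O) = -8 + O/11
(f(7 + 2) - 82)*67 = ((-8 + (7 + 2)/11) - 82)*67 = ((-8 + (1/11)*9) - 82)*67 = ((-8 + 9/11) - 82)*67 = (-79/11 - 82)*67 = -981/11*67 = -65727/11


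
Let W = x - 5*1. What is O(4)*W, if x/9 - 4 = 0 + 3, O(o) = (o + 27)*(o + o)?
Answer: 14384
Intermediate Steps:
O(o) = 2*o*(27 + o) (O(o) = (27 + o)*(2*o) = 2*o*(27 + o))
x = 63 (x = 36 + 9*(0 + 3) = 36 + 9*3 = 36 + 27 = 63)
W = 58 (W = 63 - 5*1 = 63 - 5 = 58)
O(4)*W = (2*4*(27 + 4))*58 = (2*4*31)*58 = 248*58 = 14384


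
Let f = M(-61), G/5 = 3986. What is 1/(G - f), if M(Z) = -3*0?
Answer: 1/19930 ≈ 5.0176e-5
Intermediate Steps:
G = 19930 (G = 5*3986 = 19930)
M(Z) = 0
f = 0
1/(G - f) = 1/(19930 - 1*0) = 1/(19930 + 0) = 1/19930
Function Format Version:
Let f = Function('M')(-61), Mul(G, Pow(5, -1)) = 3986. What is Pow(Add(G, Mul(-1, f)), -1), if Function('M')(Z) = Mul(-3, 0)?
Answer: Rational(1, 19930) ≈ 5.0176e-5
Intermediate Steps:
G = 19930 (G = Mul(5, 3986) = 19930)
Function('M')(Z) = 0
f = 0
Pow(Add(G, Mul(-1, f)), -1) = Pow(Add(19930, Mul(-1, 0)), -1) = Pow(Add(19930, 0), -1) = Pow(19930, -1) = Rational(1, 19930)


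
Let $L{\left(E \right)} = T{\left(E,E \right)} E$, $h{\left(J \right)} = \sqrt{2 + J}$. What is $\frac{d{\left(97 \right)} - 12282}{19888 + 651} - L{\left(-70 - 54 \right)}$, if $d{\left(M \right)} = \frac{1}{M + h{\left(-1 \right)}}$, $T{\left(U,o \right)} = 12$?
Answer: $\frac{2993875501}{2012822} \approx 1487.4$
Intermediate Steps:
$L{\left(E \right)} = 12 E$
$d{\left(M \right)} = \frac{1}{1 + M}$ ($d{\left(M \right)} = \frac{1}{M + \sqrt{2 - 1}} = \frac{1}{M + \sqrt{1}} = \frac{1}{M + 1} = \frac{1}{1 + M}$)
$\frac{d{\left(97 \right)} - 12282}{19888 + 651} - L{\left(-70 - 54 \right)} = \frac{\frac{1}{1 + 97} - 12282}{19888 + 651} - 12 \left(-70 - 54\right) = \frac{\frac{1}{98} - 12282}{20539} - 12 \left(-70 - 54\right) = \left(\frac{1}{98} - 12282\right) \frac{1}{20539} - 12 \left(-124\right) = \left(- \frac{1203635}{98}\right) \frac{1}{20539} - -1488 = - \frac{1203635}{2012822} + 1488 = \frac{2993875501}{2012822}$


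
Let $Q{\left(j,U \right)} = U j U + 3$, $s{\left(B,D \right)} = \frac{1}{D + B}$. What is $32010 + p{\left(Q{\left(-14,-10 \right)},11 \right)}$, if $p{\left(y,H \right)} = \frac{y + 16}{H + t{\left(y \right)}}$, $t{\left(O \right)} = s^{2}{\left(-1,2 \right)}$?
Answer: $\frac{382739}{12} \approx 31895.0$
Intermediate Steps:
$s{\left(B,D \right)} = \frac{1}{B + D}$
$Q{\left(j,U \right)} = 3 + j U^{2}$ ($Q{\left(j,U \right)} = j U^{2} + 3 = 3 + j U^{2}$)
$t{\left(O \right)} = 1$ ($t{\left(O \right)} = \left(\frac{1}{-1 + 2}\right)^{2} = \left(1^{-1}\right)^{2} = 1^{2} = 1$)
$p{\left(y,H \right)} = \frac{16 + y}{1 + H}$ ($p{\left(y,H \right)} = \frac{y + 16}{H + 1} = \frac{16 + y}{1 + H}$)
$32010 + p{\left(Q{\left(-14,-10 \right)},11 \right)} = 32010 + \frac{16 + \left(3 - 14 \left(-10\right)^{2}\right)}{1 + 11} = 32010 + \frac{16 + \left(3 - 1400\right)}{12} = 32010 + \frac{16 - 1397}{12} = 32010 + \frac{1}{12} \left(-1381\right) = 32010 - \frac{1381}{12} = \frac{382739}{12}$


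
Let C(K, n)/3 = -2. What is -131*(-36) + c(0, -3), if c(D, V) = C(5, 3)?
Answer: 4710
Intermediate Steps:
C(K, n) = -6 (C(K, n) = 3*(-2) = -6)
c(D, V) = -6
-131*(-36) + c(0, -3) = -131*(-36) - 6 = 4716 - 6 = 4710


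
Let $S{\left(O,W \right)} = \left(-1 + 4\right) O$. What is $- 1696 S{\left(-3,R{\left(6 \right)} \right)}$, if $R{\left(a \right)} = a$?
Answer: $15264$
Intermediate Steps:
$S{\left(O,W \right)} = 3 O$
$- 1696 S{\left(-3,R{\left(6 \right)} \right)} = - 1696 \cdot 3 \left(-3\right) = \left(-1696\right) \left(-9\right) = 15264$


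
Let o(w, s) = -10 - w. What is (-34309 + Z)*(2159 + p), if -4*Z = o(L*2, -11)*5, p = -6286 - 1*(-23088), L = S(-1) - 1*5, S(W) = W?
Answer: -1301160703/2 ≈ -6.5058e+8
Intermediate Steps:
L = -6 (L = -1 - 1*5 = -1 - 5 = -6)
p = 16802 (p = -6286 + 23088 = 16802)
Z = -5/2 (Z = -(-10 - (-6)*2)*5/4 = -(-10 - 1*(-12))*5/4 = -(-10 + 12)*5/4 = -5/2 ≈ -2.5000)
(-34309 + Z)*(2159 + p) = (-34309 - 5/2)*(2159 + 16802) = -68623/2*18961 = -1301160703/2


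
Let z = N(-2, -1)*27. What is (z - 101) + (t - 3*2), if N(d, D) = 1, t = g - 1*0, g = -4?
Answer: -84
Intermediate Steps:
t = -4 (t = -4 - 1*0 = -4 + 0 = -4)
z = 27 (z = 1*27 = 27)
(z - 101) + (t - 3*2) = (27 - 101) + (-4 - 3*2) = -74 + (-4 - 6) = -74 - 10 = -84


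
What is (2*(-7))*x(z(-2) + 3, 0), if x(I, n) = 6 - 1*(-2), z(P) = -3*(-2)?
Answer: -112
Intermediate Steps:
z(P) = 6
x(I, n) = 8 (x(I, n) = 6 + 2 = 8)
(2*(-7))*x(z(-2) + 3, 0) = (2*(-7))*8 = -14*8 = -112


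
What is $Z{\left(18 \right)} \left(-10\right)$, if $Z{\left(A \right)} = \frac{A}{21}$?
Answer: $- \frac{60}{7} \approx -8.5714$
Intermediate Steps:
$Z{\left(A \right)} = \frac{A}{21}$ ($Z{\left(A \right)} = A \frac{1}{21} = \frac{A}{21}$)
$Z{\left(18 \right)} \left(-10\right) = \frac{1}{21} \cdot 18 \left(-10\right) = \frac{6}{7} \left(-10\right) = - \frac{60}{7}$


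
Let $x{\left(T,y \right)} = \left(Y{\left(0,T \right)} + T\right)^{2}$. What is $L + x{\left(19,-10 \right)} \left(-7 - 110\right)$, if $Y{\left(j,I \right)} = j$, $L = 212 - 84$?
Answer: $-42109$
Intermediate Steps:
$L = 128$ ($L = 212 - 84 = 128$)
$x{\left(T,y \right)} = T^{2}$ ($x{\left(T,y \right)} = \left(0 + T\right)^{2} = T^{2}$)
$L + x{\left(19,-10 \right)} \left(-7 - 110\right) = 128 + 19^{2} \left(-7 - 110\right) = 128 + 361 \left(-7 - 110\right) = 128 + 361 \left(-117\right) = 128 - 42237 = -42109$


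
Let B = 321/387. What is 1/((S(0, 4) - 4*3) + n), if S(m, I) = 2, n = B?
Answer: -129/1183 ≈ -0.10904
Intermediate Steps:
B = 107/129 (B = 321*(1/387) = 107/129 ≈ 0.82946)
n = 107/129 ≈ 0.82946
1/((S(0, 4) - 4*3) + n) = 1/((2 - 4*3) + 107/129) = 1/((2 - 12) + 107/129) = 1/(-10 + 107/129) = 1/(-1183/129) = -129/1183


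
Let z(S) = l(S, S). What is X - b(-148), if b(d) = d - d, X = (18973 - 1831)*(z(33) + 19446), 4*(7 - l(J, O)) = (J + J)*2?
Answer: 332897640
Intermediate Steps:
l(J, O) = 7 - J (l(J, O) = 7 - (J + J)*2/4 = 7 - 2*J*2/4 = 7 - J)
z(S) = 7 - S
X = 332897640 (X = (18973 - 1831)*((7 - 1*33) + 19446) = 17142*((7 - 33) + 19446) = 17142*(-26 + 19446) = 17142*19420 = 332897640)
b(d) = 0
X - b(-148) = 332897640 - 1*0 = 332897640 + 0 = 332897640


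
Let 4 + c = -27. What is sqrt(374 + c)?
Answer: 7*sqrt(7) ≈ 18.520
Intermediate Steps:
c = -31 (c = -4 - 27 = -31)
sqrt(374 + c) = sqrt(374 - 31) = sqrt(343) = 7*sqrt(7)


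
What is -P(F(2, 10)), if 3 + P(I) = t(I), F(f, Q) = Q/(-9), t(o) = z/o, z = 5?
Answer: 15/2 ≈ 7.5000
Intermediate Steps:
t(o) = 5/o
F(f, Q) = -Q/9 (F(f, Q) = Q*(-1/9) = -Q/9)
P(I) = -3 + 5/I
-P(F(2, 10)) = -(-3 + 5/((-1/9*10))) = -(-3 + 5/(-10/9)) = -(-3 + 5*(-9/10)) = -(-3 - 9/2) = -1*(-15/2) = 15/2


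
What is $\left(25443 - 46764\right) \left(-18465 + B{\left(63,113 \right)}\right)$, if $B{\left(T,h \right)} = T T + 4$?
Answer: $308983932$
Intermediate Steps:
$B{\left(T,h \right)} = 4 + T^{2}$ ($B{\left(T,h \right)} = T^{2} + 4 = 4 + T^{2}$)
$\left(25443 - 46764\right) \left(-18465 + B{\left(63,113 \right)}\right) = \left(25443 - 46764\right) \left(-18465 + \left(4 + 63^{2}\right)\right) = - 21321 \left(-18465 + \left(4 + 3969\right)\right) = - 21321 \left(-18465 + 3973\right) = \left(-21321\right) \left(-14492\right) = 308983932$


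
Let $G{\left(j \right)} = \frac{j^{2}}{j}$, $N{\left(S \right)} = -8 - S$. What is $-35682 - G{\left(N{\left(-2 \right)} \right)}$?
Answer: $-35676$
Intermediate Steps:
$G{\left(j \right)} = j$
$-35682 - G{\left(N{\left(-2 \right)} \right)} = -35682 - \left(-8 - -2\right) = -35682 - \left(-8 + 2\right) = -35682 - -6 = -35682 + 6 = -35676$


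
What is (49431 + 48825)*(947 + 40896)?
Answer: 4111325808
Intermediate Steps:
(49431 + 48825)*(947 + 40896) = 98256*41843 = 4111325808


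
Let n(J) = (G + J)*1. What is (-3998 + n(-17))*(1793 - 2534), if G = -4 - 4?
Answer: 2981043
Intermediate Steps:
G = -8
n(J) = -8 + J (n(J) = (-8 + J)*1 = -8 + J)
(-3998 + n(-17))*(1793 - 2534) = (-3998 + (-8 - 17))*(1793 - 2534) = (-3998 - 25)*(-741) = -4023*(-741) = 2981043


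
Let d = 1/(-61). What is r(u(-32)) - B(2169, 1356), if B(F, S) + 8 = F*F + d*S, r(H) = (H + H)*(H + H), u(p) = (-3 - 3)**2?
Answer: -286660153/61 ≈ -4.6993e+6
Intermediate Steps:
d = -1/61 ≈ -0.016393
u(p) = 36 (u(p) = (-6)**2 = 36)
r(H) = 4*H**2 (r(H) = (2*H)*(2*H) = 4*H**2)
B(F, S) = -8 + F**2 - S/61 (B(F, S) = -8 + (F*F - S/61) = -8 + (F**2 - S/61) = -8 + F**2 - S/61)
r(u(-32)) - B(2169, 1356) = 4*36**2 - (-8 + 2169**2 - 1/61*1356) = 4*1296 - (-8 + 4704561 - 1356/61) = 5184 - 1*286976377/61 = 5184 - 286976377/61 = -286660153/61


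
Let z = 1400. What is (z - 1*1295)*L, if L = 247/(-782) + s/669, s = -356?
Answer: -15527225/174386 ≈ -89.039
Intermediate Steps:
L = -443635/523158 (L = 247/(-782) - 356/669 = 247*(-1/782) - 356*1/669 = -247/782 - 356/669 = -443635/523158 ≈ -0.84799)
(z - 1*1295)*L = (1400 - 1*1295)*(-443635/523158) = (1400 - 1295)*(-443635/523158) = 105*(-443635/523158) = -15527225/174386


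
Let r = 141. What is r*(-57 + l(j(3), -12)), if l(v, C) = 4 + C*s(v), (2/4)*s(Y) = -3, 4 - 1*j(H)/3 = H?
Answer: 2679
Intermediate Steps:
j(H) = 12 - 3*H
s(Y) = -6 (s(Y) = 2*(-3) = -6)
l(v, C) = 4 - 6*C (l(v, C) = 4 + C*(-6) = 4 - 6*C)
r*(-57 + l(j(3), -12)) = 141*(-57 + (4 - 6*(-12))) = 141*(-57 + (4 + 72)) = 141*(-57 + 76) = 141*19 = 2679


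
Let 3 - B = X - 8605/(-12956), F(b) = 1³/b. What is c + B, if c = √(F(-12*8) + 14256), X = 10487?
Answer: -135839309/12956 + 5*√328458/24 ≈ -10365.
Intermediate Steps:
F(b) = 1/b
B = -135839309/12956 (B = 3 - (10487 - 8605/(-12956)) = 3 - (10487 - 8605*(-1/12956)) = 3 - (10487 + 8605/12956) = 3 - 1*135878177/12956 = 3 - 135878177/12956 = -135839309/12956 ≈ -10485.)
c = 5*√328458/24 (c = √(1/(-12*8) + 14256) = √(1/(-96) + 14256) = √(-1/96 + 14256) = √(1368575/96) = 5*√328458/24 ≈ 119.40)
c + B = 5*√328458/24 - 135839309/12956 = -135839309/12956 + 5*√328458/24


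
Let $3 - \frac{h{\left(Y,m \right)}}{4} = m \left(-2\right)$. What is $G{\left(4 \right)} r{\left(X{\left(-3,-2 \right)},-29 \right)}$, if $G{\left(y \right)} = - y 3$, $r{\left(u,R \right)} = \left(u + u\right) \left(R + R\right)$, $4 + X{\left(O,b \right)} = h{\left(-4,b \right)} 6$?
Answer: $-38976$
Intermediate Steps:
$h{\left(Y,m \right)} = 12 + 8 m$ ($h{\left(Y,m \right)} = 12 - 4 m \left(-2\right) = 12 - 4 \left(- 2 m\right) = 12 + 8 m$)
$X{\left(O,b \right)} = 68 + 48 b$ ($X{\left(O,b \right)} = -4 + \left(12 + 8 b\right) 6 = -4 + \left(72 + 48 b\right) = 68 + 48 b$)
$r{\left(u,R \right)} = 4 R u$ ($r{\left(u,R \right)} = 2 u 2 R = 4 R u$)
$G{\left(y \right)} = - 3 y$
$G{\left(4 \right)} r{\left(X{\left(-3,-2 \right)},-29 \right)} = \left(-3\right) 4 \cdot 4 \left(-29\right) \left(68 + 48 \left(-2\right)\right) = - 12 \cdot 4 \left(-29\right) \left(68 - 96\right) = - 12 \cdot 4 \left(-29\right) \left(-28\right) = \left(-12\right) 3248 = -38976$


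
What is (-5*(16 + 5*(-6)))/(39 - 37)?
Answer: 35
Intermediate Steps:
(-5*(16 + 5*(-6)))/(39 - 37) = -5*(16 - 30)/2 = -5*(-14)*(½) = 70*(½) = 35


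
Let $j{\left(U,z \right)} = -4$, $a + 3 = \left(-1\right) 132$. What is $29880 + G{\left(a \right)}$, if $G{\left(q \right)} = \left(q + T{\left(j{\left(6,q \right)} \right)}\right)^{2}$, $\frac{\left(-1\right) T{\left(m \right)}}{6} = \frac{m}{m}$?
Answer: $49761$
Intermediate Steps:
$a = -135$ ($a = -3 - 132 = -135$)
$T{\left(m \right)} = -6$ ($T{\left(m \right)} = - 6 \frac{m}{m} = \left(-6\right) 1 = -6$)
$G{\left(q \right)} = \left(-6 + q\right)^{2}$ ($G{\left(q \right)} = \left(q - 6\right)^{2} = \left(-6 + q\right)^{2}$)
$29880 + G{\left(a \right)} = 29880 + \left(-6 - 135\right)^{2} = 29880 + \left(-141\right)^{2} = 29880 + 19881 = 49761$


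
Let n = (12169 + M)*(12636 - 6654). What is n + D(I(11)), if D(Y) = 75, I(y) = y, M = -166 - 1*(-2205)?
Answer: 84992331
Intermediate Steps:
M = 2039 (M = -166 + 2205 = 2039)
n = 84992256 (n = (12169 + 2039)*(12636 - 6654) = 14208*5982 = 84992256)
n + D(I(11)) = 84992256 + 75 = 84992331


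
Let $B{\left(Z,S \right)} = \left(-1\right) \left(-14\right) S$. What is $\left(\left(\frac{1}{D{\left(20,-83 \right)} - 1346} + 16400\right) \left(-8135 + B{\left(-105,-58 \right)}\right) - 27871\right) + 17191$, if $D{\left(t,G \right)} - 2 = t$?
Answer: $- \frac{194285710573}{1324} \approx -1.4674 \cdot 10^{8}$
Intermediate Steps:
$D{\left(t,G \right)} = 2 + t$
$B{\left(Z,S \right)} = 14 S$
$\left(\left(\frac{1}{D{\left(20,-83 \right)} - 1346} + 16400\right) \left(-8135 + B{\left(-105,-58 \right)}\right) - 27871\right) + 17191 = \left(\left(\frac{1}{\left(2 + 20\right) - 1346} + 16400\right) \left(-8135 + 14 \left(-58\right)\right) - 27871\right) + 17191 = \left(\left(\frac{1}{22 - 1346} + 16400\right) \left(-8135 - 812\right) - 27871\right) + 17191 = \left(\left(\frac{1}{-1324} + 16400\right) \left(-8947\right) - 27871\right) + 17191 = \left(\left(- \frac{1}{1324} + 16400\right) \left(-8947\right) - 27871\right) + 17191 = \left(\frac{21713599}{1324} \left(-8947\right) - 27871\right) + 17191 = \left(- \frac{194271570253}{1324} - 27871\right) + 17191 = - \frac{194308471457}{1324} + 17191 = - \frac{194285710573}{1324}$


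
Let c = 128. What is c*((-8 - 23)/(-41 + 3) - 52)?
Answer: -124480/19 ≈ -6551.6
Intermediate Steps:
c*((-8 - 23)/(-41 + 3) - 52) = 128*((-8 - 23)/(-41 + 3) - 52) = 128*(-31/(-38) - 52) = 128*(-31*(-1/38) - 52) = 128*(31/38 - 52) = 128*(-1945/38) = -124480/19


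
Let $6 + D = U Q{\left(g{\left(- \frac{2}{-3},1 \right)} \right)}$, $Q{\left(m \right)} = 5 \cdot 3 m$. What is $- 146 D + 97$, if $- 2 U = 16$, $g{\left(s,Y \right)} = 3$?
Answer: $53533$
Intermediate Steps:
$U = -8$ ($U = \left(- \frac{1}{2}\right) 16 = -8$)
$Q{\left(m \right)} = 15 m$
$D = -366$ ($D = -6 - 8 \cdot 15 \cdot 3 = -6 - 360 = -366$)
$- 146 D + 97 = \left(-146\right) \left(-366\right) + 97 = 53436 + 97 = 53533$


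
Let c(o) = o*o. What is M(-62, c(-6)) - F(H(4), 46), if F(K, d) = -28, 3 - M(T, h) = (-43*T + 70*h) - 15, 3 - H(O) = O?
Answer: -5140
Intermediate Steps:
H(O) = 3 - O
c(o) = o²
M(T, h) = 18 - 70*h + 43*T (M(T, h) = 3 - ((-43*T + 70*h) - 15) = 3 - (-15 - 43*T + 70*h) = 3 + (15 - 70*h + 43*T) = 18 - 70*h + 43*T)
M(-62, c(-6)) - F(H(4), 46) = (18 - 70*(-6)² + 43*(-62)) - 1*(-28) = (18 - 70*36 - 2666) + 28 = (18 - 2520 - 2666) + 28 = -5168 + 28 = -5140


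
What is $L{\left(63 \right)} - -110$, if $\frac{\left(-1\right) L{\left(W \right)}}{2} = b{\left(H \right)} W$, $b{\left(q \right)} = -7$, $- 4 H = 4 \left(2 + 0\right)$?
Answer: $992$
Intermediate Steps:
$H = -2$ ($H = - \frac{4 \left(2 + 0\right)}{4} = - \frac{4 \cdot 2}{4} = \left(- \frac{1}{4}\right) 8 = -2$)
$L{\left(W \right)} = 14 W$ ($L{\left(W \right)} = - 2 \left(- 7 W\right) = 14 W$)
$L{\left(63 \right)} - -110 = 14 \cdot 63 - -110 = 882 + 110 = 992$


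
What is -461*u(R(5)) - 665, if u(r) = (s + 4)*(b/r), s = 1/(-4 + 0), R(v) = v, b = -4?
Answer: 718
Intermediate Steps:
s = -¼ (s = 1/(-4) = -¼ ≈ -0.25000)
u(r) = -15/r (u(r) = (-¼ + 4)*(-4/r) = 15*(-4/r)/4 = -15/r)
-461*u(R(5)) - 665 = -(-6915)/5 - 665 = -461*(-3) - 665 = 1383 - 665 = 718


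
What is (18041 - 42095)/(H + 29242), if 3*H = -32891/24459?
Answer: -56935818/69214753 ≈ -0.82260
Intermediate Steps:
H = -1061/2367 (H = (-32891/24459)/3 = (-32891*1/24459)/3 = (⅓)*(-1061/789) = -1061/2367 ≈ -0.44825)
(18041 - 42095)/(H + 29242) = (18041 - 42095)/(-1061/2367 + 29242) = -24054/69214753/2367 = -24054*2367/69214753 = -56935818/69214753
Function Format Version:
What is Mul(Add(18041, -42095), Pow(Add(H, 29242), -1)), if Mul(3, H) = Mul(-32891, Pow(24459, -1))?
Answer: Rational(-56935818, 69214753) ≈ -0.82260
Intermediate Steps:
H = Rational(-1061, 2367) (H = Mul(Rational(1, 3), Mul(-32891, Pow(24459, -1))) = Mul(Rational(1, 3), Mul(-32891, Rational(1, 24459))) = Mul(Rational(1, 3), Rational(-1061, 789)) = Rational(-1061, 2367) ≈ -0.44825)
Mul(Add(18041, -42095), Pow(Add(H, 29242), -1)) = Mul(Add(18041, -42095), Pow(Add(Rational(-1061, 2367), 29242), -1)) = Mul(-24054, Pow(Rational(69214753, 2367), -1)) = Mul(-24054, Rational(2367, 69214753)) = Rational(-56935818, 69214753)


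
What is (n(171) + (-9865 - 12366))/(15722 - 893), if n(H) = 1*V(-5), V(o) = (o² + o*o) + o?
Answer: -22186/14829 ≈ -1.4961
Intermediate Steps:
V(o) = o + 2*o² (V(o) = (o² + o²) + o = 2*o² + o = o + 2*o²)
n(H) = 45 (n(H) = 1*(-5*(1 + 2*(-5))) = 1*(-5*(1 - 10)) = 1*(-5*(-9)) = 1*45 = 45)
(n(171) + (-9865 - 12366))/(15722 - 893) = (45 + (-9865 - 12366))/(15722 - 893) = (45 - 22231)/14829 = -22186*1/14829 = -22186/14829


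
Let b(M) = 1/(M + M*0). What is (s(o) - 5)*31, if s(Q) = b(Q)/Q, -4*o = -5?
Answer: -3379/25 ≈ -135.16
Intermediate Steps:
o = 5/4 (o = -¼*(-5) = 5/4 ≈ 1.2500)
b(M) = 1/M (b(M) = 1/(M + 0) = 1/M)
s(Q) = Q⁻² (s(Q) = 1/(Q*Q) = Q⁻²)
(s(o) - 5)*31 = ((5/4)⁻² - 5)*31 = (16/25 - 5)*31 = -109/25*31 = -3379/25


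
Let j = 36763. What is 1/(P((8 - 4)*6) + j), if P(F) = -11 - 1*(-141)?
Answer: 1/36893 ≈ 2.7105e-5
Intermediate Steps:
P(F) = 130 (P(F) = -11 + 141 = 130)
1/(P((8 - 4)*6) + j) = 1/(130 + 36763) = 1/36893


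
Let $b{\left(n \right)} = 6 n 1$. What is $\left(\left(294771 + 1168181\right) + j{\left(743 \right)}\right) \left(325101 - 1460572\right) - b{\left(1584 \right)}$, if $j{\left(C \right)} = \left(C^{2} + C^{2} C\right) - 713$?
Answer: $-468026038767849$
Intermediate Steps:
$b{\left(n \right)} = 6 n$
$j{\left(C \right)} = -713 + C^{2} + C^{3}$ ($j{\left(C \right)} = \left(C^{2} + C^{3}\right) - 713 = -713 + C^{2} + C^{3}$)
$\left(\left(294771 + 1168181\right) + j{\left(743 \right)}\right) \left(325101 - 1460572\right) - b{\left(1584 \right)} = \left(\left(294771 + 1168181\right) + \left(-713 + 743^{2} + 743^{3}\right)\right) \left(325101 - 1460572\right) - 6 \cdot 1584 = \left(1462952 + \left(-713 + 552049 + 410172407\right)\right) \left(-1135471\right) - 9504 = \left(1462952 + 410723743\right) \left(-1135471\right) - 9504 = 412186695 \left(-1135471\right) - 9504 = -468026038758345 - 9504 = -468026038767849$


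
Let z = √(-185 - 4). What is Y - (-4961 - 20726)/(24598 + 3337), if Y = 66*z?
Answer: 25687/27935 + 198*I*√21 ≈ 0.91953 + 907.35*I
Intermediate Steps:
z = 3*I*√21 (z = √(-189) = 3*I*√21 ≈ 13.748*I)
Y = 198*I*√21 (Y = 66*(3*I*√21) = 198*I*√21 ≈ 907.35*I)
Y - (-4961 - 20726)/(24598 + 3337) = 198*I*√21 - (-4961 - 20726)/(24598 + 3337) = 198*I*√21 - (-25687)/27935 = 198*I*√21 - 1*(-25687/27935) = 198*I*√21 + 25687/27935 = 25687/27935 + 198*I*√21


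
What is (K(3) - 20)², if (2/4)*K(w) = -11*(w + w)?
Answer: 23104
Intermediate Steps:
K(w) = -44*w (K(w) = 2*(-11*(w + w)) = 2*(-22*w) = -44*w)
(K(3) - 20)² = (-44*3 - 20)² = (-132 - 20)² = (-152)² = 23104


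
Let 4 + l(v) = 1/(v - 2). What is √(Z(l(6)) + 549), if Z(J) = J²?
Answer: 3*√1001/4 ≈ 23.729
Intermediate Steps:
l(v) = -4 + 1/(-2 + v) (l(v) = -4 + 1/(v - 2) = -4 + 1/(-2 + v))
√(Z(l(6)) + 549) = √(((9 - 4*6)/(-2 + 6))² + 549) = √(((9 - 24)/4)² + 549) = √(((¼)*(-15))² + 549) = √((-15/4)² + 549) = √(225/16 + 549) = √(9009/16) = 3*√1001/4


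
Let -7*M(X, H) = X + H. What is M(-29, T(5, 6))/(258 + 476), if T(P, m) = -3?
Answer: 16/2569 ≈ 0.0062281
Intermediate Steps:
M(X, H) = -H/7 - X/7 (M(X, H) = -(X + H)/7 = -(H + X)/7 = -H/7 - X/7)
M(-29, T(5, 6))/(258 + 476) = (-1/7*(-3) - 1/7*(-29))/(258 + 476) = (3/7 + 29/7)/734 = (32/7)*(1/734) = 16/2569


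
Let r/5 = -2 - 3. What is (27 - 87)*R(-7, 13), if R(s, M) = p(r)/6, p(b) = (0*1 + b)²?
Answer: -6250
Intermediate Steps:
r = -25 (r = 5*(-2 - 3) = 5*(-5) = -25)
p(b) = b² (p(b) = (0 + b)² = b²)
R(s, M) = 625/6 (R(s, M) = (-25)²/6 = 625*(⅙) = 625/6)
(27 - 87)*R(-7, 13) = (27 - 87)*(625/6) = -60*625/6 = -6250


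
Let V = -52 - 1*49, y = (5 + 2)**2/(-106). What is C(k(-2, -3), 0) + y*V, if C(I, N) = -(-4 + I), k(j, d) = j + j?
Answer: 5797/106 ≈ 54.689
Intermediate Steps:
y = -49/106 (y = 7**2*(-1/106) = 49*(-1/106) = -49/106 ≈ -0.46226)
k(j, d) = 2*j
V = -101 (V = -52 - 49 = -101)
C(I, N) = 4 - I
C(k(-2, -3), 0) + y*V = (4 - 2*(-2)) - 49/106*(-101) = (4 - 1*(-4)) + 4949/106 = (4 + 4) + 4949/106 = 8 + 4949/106 = 5797/106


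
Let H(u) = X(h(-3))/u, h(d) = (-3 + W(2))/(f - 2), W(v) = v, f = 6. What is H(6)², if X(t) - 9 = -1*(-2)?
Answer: 121/36 ≈ 3.3611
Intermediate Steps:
h(d) = -¼ (h(d) = (-3 + 2)/(6 - 2) = -1/4 = -1*¼ = -¼)
X(t) = 11 (X(t) = 9 - 1*(-2) = 9 + 2 = 11)
H(u) = 11/u
H(6)² = (11/6)² = 121/36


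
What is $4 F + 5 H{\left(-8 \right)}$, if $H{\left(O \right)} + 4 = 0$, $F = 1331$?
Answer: $5304$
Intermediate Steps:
$H{\left(O \right)} = -4$ ($H{\left(O \right)} = -4 + 0 = -4$)
$4 F + 5 H{\left(-8 \right)} = 4 \cdot 1331 + 5 \left(-4\right) = 5324 - 20 = 5304$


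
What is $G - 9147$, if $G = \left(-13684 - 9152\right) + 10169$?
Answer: $-21814$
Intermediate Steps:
$G = -12667$ ($G = -22836 + 10169 = -12667$)
$G - 9147 = -12667 - 9147 = -21814$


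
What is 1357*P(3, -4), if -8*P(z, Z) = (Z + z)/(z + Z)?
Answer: -1357/8 ≈ -169.63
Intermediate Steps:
P(z, Z) = -⅛ (P(z, Z) = -(Z + z)/(8*(z + Z)) = -(Z + z)/(8*(Z + z)) = -⅛*1 = -⅛)
1357*P(3, -4) = 1357*(-⅛) = -1357/8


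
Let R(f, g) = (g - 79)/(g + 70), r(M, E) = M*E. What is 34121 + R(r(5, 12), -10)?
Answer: 2047171/60 ≈ 34120.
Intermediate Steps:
r(M, E) = E*M
R(f, g) = (-79 + g)/(70 + g)
34121 + R(r(5, 12), -10) = 34121 + (-79 - 10)/(70 - 10) = 34121 - 89/60 = 2047171/60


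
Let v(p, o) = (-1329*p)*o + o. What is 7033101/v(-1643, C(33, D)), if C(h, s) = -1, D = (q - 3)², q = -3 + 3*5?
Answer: -7033101/2183548 ≈ -3.2210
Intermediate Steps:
q = 12 (q = -3 + 15 = 12)
D = 81 (D = (12 - 3)² = 9² = 81)
v(p, o) = o - 1329*o*p (v(p, o) = -1329*o*p + o = o - 1329*o*p)
7033101/v(-1643, C(33, D)) = 7033101/((-(1 - 1329*(-1643)))) = 7033101/((-(1 + 2183547))) = 7033101/((-1*2183548)) = 7033101/(-2183548) = 7033101*(-1/2183548) = -7033101/2183548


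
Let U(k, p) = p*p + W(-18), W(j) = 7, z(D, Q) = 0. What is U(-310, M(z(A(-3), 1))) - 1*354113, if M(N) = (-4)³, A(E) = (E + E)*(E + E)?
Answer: -350010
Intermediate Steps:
A(E) = 4*E² (A(E) = (2*E)*(2*E) = 4*E²)
M(N) = -64
U(k, p) = 7 + p² (U(k, p) = p*p + 7 = p² + 7 = 7 + p²)
U(-310, M(z(A(-3), 1))) - 1*354113 = (7 + (-64)²) - 1*354113 = (7 + 4096) - 354113 = 4103 - 354113 = -350010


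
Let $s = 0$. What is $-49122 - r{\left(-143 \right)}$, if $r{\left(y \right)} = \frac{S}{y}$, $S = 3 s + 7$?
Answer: $- \frac{7024439}{143} \approx -49122.0$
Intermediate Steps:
$S = 7$ ($S = 3 \cdot 0 + 7 = 0 + 7 = 7$)
$r{\left(y \right)} = \frac{7}{y}$
$-49122 - r{\left(-143 \right)} = -49122 - \frac{7}{-143} = -49122 - 7 \left(- \frac{1}{143}\right) = -49122 - - \frac{7}{143} = -49122 + \frac{7}{143} = - \frac{7024439}{143}$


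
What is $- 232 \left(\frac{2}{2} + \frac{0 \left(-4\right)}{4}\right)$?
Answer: $-232$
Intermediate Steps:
$- 232 \left(\frac{2}{2} + \frac{0 \left(-4\right)}{4}\right) = - 232 \left(2 \cdot \frac{1}{2} + 0 \cdot \frac{1}{4}\right) = - 232 \left(1 + 0\right) = \left(-232\right) 1 = -232$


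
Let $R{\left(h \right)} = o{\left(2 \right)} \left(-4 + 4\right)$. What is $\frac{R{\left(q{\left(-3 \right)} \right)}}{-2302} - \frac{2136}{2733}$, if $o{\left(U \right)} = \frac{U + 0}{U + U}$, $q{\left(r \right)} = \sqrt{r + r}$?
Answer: $- \frac{712}{911} \approx -0.78156$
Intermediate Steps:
$q{\left(r \right)} = \sqrt{2} \sqrt{r}$ ($q{\left(r \right)} = \sqrt{2 r} = \sqrt{2} \sqrt{r}$)
$o{\left(U \right)} = \frac{1}{2}$ ($o{\left(U \right)} = \frac{U}{2 U} = U \frac{1}{2 U} = \frac{1}{2}$)
$R{\left(h \right)} = 0$ ($R{\left(h \right)} = \frac{-4 + 4}{2} = \frac{1}{2} \cdot 0 = 0$)
$\frac{R{\left(q{\left(-3 \right)} \right)}}{-2302} - \frac{2136}{2733} = \frac{0}{-2302} - \frac{2136}{2733} = 0 \left(- \frac{1}{2302}\right) - \frac{712}{911} = 0 - \frac{712}{911} = - \frac{712}{911}$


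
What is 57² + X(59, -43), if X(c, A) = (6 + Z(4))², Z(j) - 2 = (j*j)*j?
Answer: 8433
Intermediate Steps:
Z(j) = 2 + j³ (Z(j) = 2 + (j*j)*j = 2 + j²*j = 2 + j³)
X(c, A) = 5184 (X(c, A) = (6 + (2 + 4³))² = (6 + (2 + 64))² = (6 + 66)² = 72² = 5184)
57² + X(59, -43) = 57² + 5184 = 3249 + 5184 = 8433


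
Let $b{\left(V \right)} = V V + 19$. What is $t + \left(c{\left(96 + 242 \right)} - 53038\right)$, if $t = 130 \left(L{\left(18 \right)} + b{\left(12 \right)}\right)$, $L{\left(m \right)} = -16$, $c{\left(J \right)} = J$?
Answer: $-33590$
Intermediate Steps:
$b{\left(V \right)} = 19 + V^{2}$ ($b{\left(V \right)} = V^{2} + 19 = 19 + V^{2}$)
$t = 19110$ ($t = 130 \left(-16 + \left(19 + 12^{2}\right)\right) = 130 \left(-16 + \left(19 + 144\right)\right) = 130 \left(-16 + 163\right) = 130 \cdot 147 = 19110$)
$t + \left(c{\left(96 + 242 \right)} - 53038\right) = 19110 + \left(\left(96 + 242\right) - 53038\right) = 19110 + \left(338 - 53038\right) = 19110 - 52700 = -33590$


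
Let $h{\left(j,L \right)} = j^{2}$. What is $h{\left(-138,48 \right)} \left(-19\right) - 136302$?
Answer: $-498138$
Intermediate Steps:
$h{\left(-138,48 \right)} \left(-19\right) - 136302 = \left(-138\right)^{2} \left(-19\right) - 136302 = 19044 \left(-19\right) - 136302 = -361836 - 136302 = -498138$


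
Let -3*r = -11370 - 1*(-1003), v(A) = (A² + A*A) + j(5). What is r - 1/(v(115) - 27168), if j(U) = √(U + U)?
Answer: 296907544/85919 + √10/515514 ≈ 3455.7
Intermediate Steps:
j(U) = √2*√U (j(U) = √(2*U) = √2*√U)
v(A) = √10 + 2*A² (v(A) = (A² + A*A) + √2*√5 = (A² + A²) + √10 = 2*A² + √10 = √10 + 2*A²)
r = 10367/3 (r = -(-11370 - 1*(-1003))/3 = -(-11370 + 1003)/3 = -⅓*(-10367) = 10367/3 ≈ 3455.7)
r - 1/(v(115) - 27168) = 10367/3 - 1/((√10 + 2*115²) - 27168) = 10367/3 - 1/((√10 + 2*13225) - 27168) = 10367/3 - 1/((√10 + 26450) - 27168) = 10367/3 - 1/((26450 + √10) - 27168) = 10367/3 - 1/(-718 + √10)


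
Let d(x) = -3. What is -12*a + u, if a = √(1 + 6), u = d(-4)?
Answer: -3 - 12*√7 ≈ -34.749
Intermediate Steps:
u = -3
a = √7 ≈ 2.6458
-12*a + u = -12*√7 - 3 = -3 - 12*√7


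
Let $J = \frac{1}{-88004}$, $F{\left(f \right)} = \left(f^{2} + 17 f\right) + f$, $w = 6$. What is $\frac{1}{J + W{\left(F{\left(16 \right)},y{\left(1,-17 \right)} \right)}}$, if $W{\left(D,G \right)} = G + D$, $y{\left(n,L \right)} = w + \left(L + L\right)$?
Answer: $\frac{88004}{45410063} \approx 0.001938$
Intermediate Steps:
$F{\left(f \right)} = f^{2} + 18 f$
$y{\left(n,L \right)} = 6 + 2 L$ ($y{\left(n,L \right)} = 6 + \left(L + L\right) = 6 + 2 L$)
$W{\left(D,G \right)} = D + G$
$J = - \frac{1}{88004} \approx -1.1363 \cdot 10^{-5}$
$\frac{1}{J + W{\left(F{\left(16 \right)},y{\left(1,-17 \right)} \right)}} = \frac{1}{- \frac{1}{88004} + \left(16 \left(18 + 16\right) + \left(6 + 2 \left(-17\right)\right)\right)} = \frac{1}{- \frac{1}{88004} + \left(16 \cdot 34 + \left(6 - 34\right)\right)} = \frac{1}{- \frac{1}{88004} + \left(544 - 28\right)} = \frac{1}{- \frac{1}{88004} + 516} = \frac{1}{\frac{45410063}{88004}} = \frac{88004}{45410063}$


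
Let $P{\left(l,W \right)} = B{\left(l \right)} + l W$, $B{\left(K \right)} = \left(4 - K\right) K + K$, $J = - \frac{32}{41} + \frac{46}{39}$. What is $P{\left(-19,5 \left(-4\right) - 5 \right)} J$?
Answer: $\frac{12122}{1599} \approx 7.581$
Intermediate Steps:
$J = \frac{638}{1599}$ ($J = \left(-32\right) \frac{1}{41} + 46 \cdot \frac{1}{39} = - \frac{32}{41} + \frac{46}{39} = \frac{638}{1599} \approx 0.399$)
$B{\left(K \right)} = K + K \left(4 - K\right)$ ($B{\left(K \right)} = K \left(4 - K\right) + K = K + K \left(4 - K\right)$)
$P{\left(l,W \right)} = W l + l \left(5 - l\right)$ ($P{\left(l,W \right)} = l \left(5 - l\right) + l W = l \left(5 - l\right) + W l = W l + l \left(5 - l\right)$)
$P{\left(-19,5 \left(-4\right) - 5 \right)} J = - 19 \left(5 + \left(5 \left(-4\right) - 5\right) - -19\right) \frac{638}{1599} = - 19 \left(5 - 25 + 19\right) \frac{638}{1599} = \left(-19\right) \left(-1\right) \frac{638}{1599} = 19 \cdot \frac{638}{1599} = \frac{12122}{1599}$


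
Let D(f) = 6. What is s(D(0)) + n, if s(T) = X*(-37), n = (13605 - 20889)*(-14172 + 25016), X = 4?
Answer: -78987844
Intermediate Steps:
n = -78987696 (n = -7284*10844 = -78987696)
s(T) = -148 (s(T) = 4*(-37) = -148)
s(D(0)) + n = -148 - 78987696 = -78987844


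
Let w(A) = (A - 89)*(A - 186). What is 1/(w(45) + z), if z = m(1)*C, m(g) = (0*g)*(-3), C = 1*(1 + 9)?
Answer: 1/6204 ≈ 0.00016119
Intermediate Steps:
C = 10 (C = 1*10 = 10)
m(g) = 0 (m(g) = 0*(-3) = 0)
z = 0 (z = 0*10 = 0)
w(A) = (-186 + A)*(-89 + A) (w(A) = (-89 + A)*(-186 + A) = (-186 + A)*(-89 + A))
1/(w(45) + z) = 1/((16554 + 45² - 275*45) + 0) = 1/((16554 + 2025 - 12375) + 0) = 1/(6204 + 0) = 1/6204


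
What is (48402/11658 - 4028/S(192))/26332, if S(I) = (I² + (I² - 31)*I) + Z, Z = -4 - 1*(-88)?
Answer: 7167442603/45464046545898 ≈ 0.00015765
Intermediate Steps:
Z = 84 (Z = -4 + 88 = 84)
S(I) = 84 + I² + I*(-31 + I²) (S(I) = (I² + (I² - 31)*I) + 84 = (I² + (-31 + I²)*I) + 84 = (I² + I*(-31 + I²)) + 84 = 84 + I² + I*(-31 + I²))
(48402/11658 - 4028/S(192))/26332 = (48402/11658 - 4028/(84 + 192² + 192³ - 31*192))/26332 = (48402*(1/11658) - 4028/(84 + 36864 + 7077888 - 5952))*(1/26332) = (8067/1943 - 4028/7108884)*(1/26332) = (8067/1943 - 4028*1/7108884)*(1/26332) = (8067/1943 - 1007/1777221)*(1/26332) = (14334885206/3453140403)*(1/26332) = 7167442603/45464046545898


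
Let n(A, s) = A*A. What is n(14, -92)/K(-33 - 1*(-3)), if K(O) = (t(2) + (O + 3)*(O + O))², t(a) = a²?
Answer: 1/13456 ≈ 7.4316e-5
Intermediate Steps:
n(A, s) = A²
K(O) = (4 + 2*O*(3 + O))² (K(O) = (2² + (O + 3)*(O + O))² = (4 + (3 + O)*(2*O))² = (4 + 2*O*(3 + O))²)
n(14, -92)/K(-33 - 1*(-3)) = 14²/((4*(2 + (-33 - 1*(-3))² + 3*(-33 - 1*(-3)))²)) = 196/((4*(2 + (-33 + 3)² + 3*(-33 + 3))²)) = 196/((4*(2 + (-30)² + 3*(-30))²)) = 196/((4*(2 + 900 - 90)²)) = 196/((4*812²)) = 196/((4*659344)) = 196/2637376 = 196*(1/2637376) = 1/13456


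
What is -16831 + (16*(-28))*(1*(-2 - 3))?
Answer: -14591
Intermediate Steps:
-16831 + (16*(-28))*(1*(-2 - 3)) = -16831 - 448*(-5) = -16831 + 2240 = -14591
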